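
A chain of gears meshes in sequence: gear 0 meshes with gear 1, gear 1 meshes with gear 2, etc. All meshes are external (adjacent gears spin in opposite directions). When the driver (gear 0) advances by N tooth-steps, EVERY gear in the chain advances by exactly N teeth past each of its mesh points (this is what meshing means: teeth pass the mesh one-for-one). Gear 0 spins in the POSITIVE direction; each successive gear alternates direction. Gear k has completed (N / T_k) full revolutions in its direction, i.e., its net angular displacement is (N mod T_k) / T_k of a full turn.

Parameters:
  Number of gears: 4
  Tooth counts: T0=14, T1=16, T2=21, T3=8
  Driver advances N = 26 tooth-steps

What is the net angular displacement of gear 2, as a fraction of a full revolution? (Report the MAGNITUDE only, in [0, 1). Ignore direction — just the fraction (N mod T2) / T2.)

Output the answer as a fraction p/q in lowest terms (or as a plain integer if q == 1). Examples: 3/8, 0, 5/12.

Answer: 5/21

Derivation:
Chain of 4 gears, tooth counts: [14, 16, 21, 8]
  gear 0: T0=14, direction=positive, advance = 26 mod 14 = 12 teeth = 12/14 turn
  gear 1: T1=16, direction=negative, advance = 26 mod 16 = 10 teeth = 10/16 turn
  gear 2: T2=21, direction=positive, advance = 26 mod 21 = 5 teeth = 5/21 turn
  gear 3: T3=8, direction=negative, advance = 26 mod 8 = 2 teeth = 2/8 turn
Gear 2: 26 mod 21 = 5
Fraction = 5 / 21 = 5/21 (gcd(5,21)=1) = 5/21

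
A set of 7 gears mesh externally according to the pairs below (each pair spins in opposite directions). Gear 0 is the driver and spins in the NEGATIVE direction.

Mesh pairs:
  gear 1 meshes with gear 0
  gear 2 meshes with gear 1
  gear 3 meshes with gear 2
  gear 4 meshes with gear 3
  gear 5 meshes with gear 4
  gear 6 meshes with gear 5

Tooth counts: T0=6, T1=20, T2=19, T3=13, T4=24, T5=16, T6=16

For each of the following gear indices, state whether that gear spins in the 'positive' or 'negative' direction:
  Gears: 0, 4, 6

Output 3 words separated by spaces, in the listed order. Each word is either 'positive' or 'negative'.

Answer: negative negative negative

Derivation:
Gear 0 (driver): negative (depth 0)
  gear 1: meshes with gear 0 -> depth 1 -> positive (opposite of gear 0)
  gear 2: meshes with gear 1 -> depth 2 -> negative (opposite of gear 1)
  gear 3: meshes with gear 2 -> depth 3 -> positive (opposite of gear 2)
  gear 4: meshes with gear 3 -> depth 4 -> negative (opposite of gear 3)
  gear 5: meshes with gear 4 -> depth 5 -> positive (opposite of gear 4)
  gear 6: meshes with gear 5 -> depth 6 -> negative (opposite of gear 5)
Queried indices 0, 4, 6 -> negative, negative, negative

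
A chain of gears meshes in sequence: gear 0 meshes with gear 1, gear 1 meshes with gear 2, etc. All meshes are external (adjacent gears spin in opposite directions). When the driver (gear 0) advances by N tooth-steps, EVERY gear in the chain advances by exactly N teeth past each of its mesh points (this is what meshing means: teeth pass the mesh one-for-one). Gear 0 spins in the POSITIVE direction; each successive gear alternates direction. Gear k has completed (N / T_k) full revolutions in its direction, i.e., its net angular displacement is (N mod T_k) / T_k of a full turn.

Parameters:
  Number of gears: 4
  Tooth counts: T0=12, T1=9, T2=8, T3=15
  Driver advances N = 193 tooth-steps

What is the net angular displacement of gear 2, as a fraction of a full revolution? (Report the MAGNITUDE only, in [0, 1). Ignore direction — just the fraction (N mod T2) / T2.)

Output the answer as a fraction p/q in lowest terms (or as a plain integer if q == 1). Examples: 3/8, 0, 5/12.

Answer: 1/8

Derivation:
Chain of 4 gears, tooth counts: [12, 9, 8, 15]
  gear 0: T0=12, direction=positive, advance = 193 mod 12 = 1 teeth = 1/12 turn
  gear 1: T1=9, direction=negative, advance = 193 mod 9 = 4 teeth = 4/9 turn
  gear 2: T2=8, direction=positive, advance = 193 mod 8 = 1 teeth = 1/8 turn
  gear 3: T3=15, direction=negative, advance = 193 mod 15 = 13 teeth = 13/15 turn
Gear 2: 193 mod 8 = 1
Fraction = 1 / 8 = 1/8 (gcd(1,8)=1) = 1/8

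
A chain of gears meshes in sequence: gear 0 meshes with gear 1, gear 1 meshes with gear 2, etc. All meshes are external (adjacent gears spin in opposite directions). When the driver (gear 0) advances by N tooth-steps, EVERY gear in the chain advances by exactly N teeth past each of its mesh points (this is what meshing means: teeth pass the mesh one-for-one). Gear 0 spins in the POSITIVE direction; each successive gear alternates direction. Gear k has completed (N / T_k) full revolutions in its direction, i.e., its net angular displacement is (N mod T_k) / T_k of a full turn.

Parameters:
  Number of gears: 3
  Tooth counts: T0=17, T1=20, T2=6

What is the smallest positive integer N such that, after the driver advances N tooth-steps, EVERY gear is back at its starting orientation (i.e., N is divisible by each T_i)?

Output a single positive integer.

Answer: 1020

Derivation:
Gear k returns to start when N is a multiple of T_k.
All gears at start simultaneously when N is a common multiple of [17, 20, 6]; the smallest such N is lcm(17, 20, 6).
Start: lcm = T0 = 17
Fold in T1=20: gcd(17, 20) = 1; lcm(17, 20) = 17 * 20 / 1 = 340 / 1 = 340
Fold in T2=6: gcd(340, 6) = 2; lcm(340, 6) = 340 * 6 / 2 = 2040 / 2 = 1020
Full cycle length = 1020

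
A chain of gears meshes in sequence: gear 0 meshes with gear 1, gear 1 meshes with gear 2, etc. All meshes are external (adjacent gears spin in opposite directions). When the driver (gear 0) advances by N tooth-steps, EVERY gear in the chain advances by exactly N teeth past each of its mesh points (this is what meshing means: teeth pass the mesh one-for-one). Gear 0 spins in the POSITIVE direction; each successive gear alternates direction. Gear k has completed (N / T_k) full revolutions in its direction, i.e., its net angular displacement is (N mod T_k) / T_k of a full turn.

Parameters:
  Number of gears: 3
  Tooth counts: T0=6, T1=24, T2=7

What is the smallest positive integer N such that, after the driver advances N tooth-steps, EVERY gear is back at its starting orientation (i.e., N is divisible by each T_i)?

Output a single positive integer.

Gear k returns to start when N is a multiple of T_k.
All gears at start simultaneously when N is a common multiple of [6, 24, 7]; the smallest such N is lcm(6, 24, 7).
Start: lcm = T0 = 6
Fold in T1=24: gcd(6, 24) = 6; lcm(6, 24) = 6 * 24 / 6 = 144 / 6 = 24
Fold in T2=7: gcd(24, 7) = 1; lcm(24, 7) = 24 * 7 / 1 = 168 / 1 = 168
Full cycle length = 168

Answer: 168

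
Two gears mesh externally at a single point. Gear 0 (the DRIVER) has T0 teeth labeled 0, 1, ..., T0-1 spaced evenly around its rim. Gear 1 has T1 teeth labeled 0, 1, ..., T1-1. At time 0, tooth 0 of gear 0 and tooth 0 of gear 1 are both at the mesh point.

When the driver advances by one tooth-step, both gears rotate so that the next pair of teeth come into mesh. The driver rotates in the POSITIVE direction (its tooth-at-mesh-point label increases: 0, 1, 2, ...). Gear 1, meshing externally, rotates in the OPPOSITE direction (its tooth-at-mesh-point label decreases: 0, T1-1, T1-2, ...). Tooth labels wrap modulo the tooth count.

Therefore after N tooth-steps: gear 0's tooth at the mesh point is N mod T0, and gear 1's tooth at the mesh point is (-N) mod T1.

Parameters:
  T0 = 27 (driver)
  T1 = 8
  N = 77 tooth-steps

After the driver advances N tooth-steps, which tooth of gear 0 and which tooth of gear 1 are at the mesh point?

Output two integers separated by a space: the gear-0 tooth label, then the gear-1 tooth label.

Gear 0 (driver, T0=27): tooth at mesh = N mod T0
  77 = 2 * 27 + 23, so 77 mod 27 = 23
  gear 0 tooth = 23
Gear 1 (driven, T1=8): tooth at mesh = (-N) mod T1
  77 = 9 * 8 + 5, so 77 mod 8 = 5
  (-77) mod 8 = (-5) mod 8 = 8 - 5 = 3
Mesh after 77 steps: gear-0 tooth 23 meets gear-1 tooth 3

Answer: 23 3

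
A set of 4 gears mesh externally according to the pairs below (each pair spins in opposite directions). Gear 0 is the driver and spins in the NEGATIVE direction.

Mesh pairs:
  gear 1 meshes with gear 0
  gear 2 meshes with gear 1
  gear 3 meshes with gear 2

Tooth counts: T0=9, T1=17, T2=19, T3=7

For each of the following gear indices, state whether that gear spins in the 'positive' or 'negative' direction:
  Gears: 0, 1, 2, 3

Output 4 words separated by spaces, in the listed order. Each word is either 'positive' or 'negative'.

Answer: negative positive negative positive

Derivation:
Gear 0 (driver): negative (depth 0)
  gear 1: meshes with gear 0 -> depth 1 -> positive (opposite of gear 0)
  gear 2: meshes with gear 1 -> depth 2 -> negative (opposite of gear 1)
  gear 3: meshes with gear 2 -> depth 3 -> positive (opposite of gear 2)
Queried indices 0, 1, 2, 3 -> negative, positive, negative, positive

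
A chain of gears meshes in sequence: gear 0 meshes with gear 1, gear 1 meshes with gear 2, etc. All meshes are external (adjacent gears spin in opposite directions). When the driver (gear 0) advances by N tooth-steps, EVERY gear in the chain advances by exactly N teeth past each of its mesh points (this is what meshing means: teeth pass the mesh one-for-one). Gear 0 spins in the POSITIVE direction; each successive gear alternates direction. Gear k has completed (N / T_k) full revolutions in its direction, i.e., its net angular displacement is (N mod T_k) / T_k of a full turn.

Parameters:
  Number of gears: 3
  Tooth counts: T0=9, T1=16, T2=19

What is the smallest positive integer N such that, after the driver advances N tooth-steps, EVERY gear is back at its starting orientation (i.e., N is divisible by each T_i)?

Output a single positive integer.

Gear k returns to start when N is a multiple of T_k.
All gears at start simultaneously when N is a common multiple of [9, 16, 19]; the smallest such N is lcm(9, 16, 19).
Start: lcm = T0 = 9
Fold in T1=16: gcd(9, 16) = 1; lcm(9, 16) = 9 * 16 / 1 = 144 / 1 = 144
Fold in T2=19: gcd(144, 19) = 1; lcm(144, 19) = 144 * 19 / 1 = 2736 / 1 = 2736
Full cycle length = 2736

Answer: 2736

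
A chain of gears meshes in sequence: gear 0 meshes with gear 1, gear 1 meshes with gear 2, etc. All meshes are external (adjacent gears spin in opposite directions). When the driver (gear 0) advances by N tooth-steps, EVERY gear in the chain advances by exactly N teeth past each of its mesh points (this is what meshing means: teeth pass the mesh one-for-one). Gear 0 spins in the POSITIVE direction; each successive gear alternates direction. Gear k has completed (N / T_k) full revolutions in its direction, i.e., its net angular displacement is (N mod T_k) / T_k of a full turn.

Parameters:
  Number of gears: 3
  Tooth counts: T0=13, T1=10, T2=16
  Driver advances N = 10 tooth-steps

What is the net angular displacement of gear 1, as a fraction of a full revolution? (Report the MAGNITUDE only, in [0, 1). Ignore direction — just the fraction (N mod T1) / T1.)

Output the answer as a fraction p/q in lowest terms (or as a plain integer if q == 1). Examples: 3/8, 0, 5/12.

Chain of 3 gears, tooth counts: [13, 10, 16]
  gear 0: T0=13, direction=positive, advance = 10 mod 13 = 10 teeth = 10/13 turn
  gear 1: T1=10, direction=negative, advance = 10 mod 10 = 0 teeth = 0/10 turn
  gear 2: T2=16, direction=positive, advance = 10 mod 16 = 10 teeth = 10/16 turn
Gear 1: 10 mod 10 = 0
Fraction = 0 / 10 = 0/1 (gcd(0,10)=10) = 0

Answer: 0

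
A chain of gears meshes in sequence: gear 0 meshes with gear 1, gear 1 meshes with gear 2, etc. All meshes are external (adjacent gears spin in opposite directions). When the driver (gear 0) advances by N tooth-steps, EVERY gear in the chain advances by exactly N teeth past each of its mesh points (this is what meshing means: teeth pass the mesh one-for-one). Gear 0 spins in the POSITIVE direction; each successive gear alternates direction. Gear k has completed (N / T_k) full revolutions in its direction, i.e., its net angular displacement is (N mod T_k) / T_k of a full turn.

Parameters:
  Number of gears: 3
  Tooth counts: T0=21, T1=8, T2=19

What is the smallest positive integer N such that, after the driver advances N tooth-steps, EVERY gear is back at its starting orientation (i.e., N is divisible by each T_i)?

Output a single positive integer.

Gear k returns to start when N is a multiple of T_k.
All gears at start simultaneously when N is a common multiple of [21, 8, 19]; the smallest such N is lcm(21, 8, 19).
Start: lcm = T0 = 21
Fold in T1=8: gcd(21, 8) = 1; lcm(21, 8) = 21 * 8 / 1 = 168 / 1 = 168
Fold in T2=19: gcd(168, 19) = 1; lcm(168, 19) = 168 * 19 / 1 = 3192 / 1 = 3192
Full cycle length = 3192

Answer: 3192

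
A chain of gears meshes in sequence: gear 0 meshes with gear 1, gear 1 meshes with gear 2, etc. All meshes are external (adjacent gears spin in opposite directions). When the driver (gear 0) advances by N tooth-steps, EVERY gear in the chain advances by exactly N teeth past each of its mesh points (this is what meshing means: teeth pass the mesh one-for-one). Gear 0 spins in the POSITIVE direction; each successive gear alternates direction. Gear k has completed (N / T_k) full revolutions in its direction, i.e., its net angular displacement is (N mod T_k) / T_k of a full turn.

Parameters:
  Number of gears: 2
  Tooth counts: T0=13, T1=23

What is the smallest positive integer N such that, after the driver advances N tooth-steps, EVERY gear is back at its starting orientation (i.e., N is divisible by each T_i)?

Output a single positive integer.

Gear k returns to start when N is a multiple of T_k.
All gears at start simultaneously when N is a common multiple of [13, 23]; the smallest such N is lcm(13, 23).
Start: lcm = T0 = 13
Fold in T1=23: gcd(13, 23) = 1; lcm(13, 23) = 13 * 23 / 1 = 299 / 1 = 299
Full cycle length = 299

Answer: 299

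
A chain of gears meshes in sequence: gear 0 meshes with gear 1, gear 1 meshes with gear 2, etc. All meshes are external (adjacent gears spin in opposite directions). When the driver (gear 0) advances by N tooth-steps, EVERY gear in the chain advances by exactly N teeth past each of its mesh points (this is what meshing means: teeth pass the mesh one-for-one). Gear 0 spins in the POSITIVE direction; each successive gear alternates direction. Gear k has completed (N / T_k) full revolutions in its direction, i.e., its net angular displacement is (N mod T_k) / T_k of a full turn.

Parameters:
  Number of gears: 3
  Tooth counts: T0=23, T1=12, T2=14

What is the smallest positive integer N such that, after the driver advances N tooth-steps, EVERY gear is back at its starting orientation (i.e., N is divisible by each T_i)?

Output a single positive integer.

Answer: 1932

Derivation:
Gear k returns to start when N is a multiple of T_k.
All gears at start simultaneously when N is a common multiple of [23, 12, 14]; the smallest such N is lcm(23, 12, 14).
Start: lcm = T0 = 23
Fold in T1=12: gcd(23, 12) = 1; lcm(23, 12) = 23 * 12 / 1 = 276 / 1 = 276
Fold in T2=14: gcd(276, 14) = 2; lcm(276, 14) = 276 * 14 / 2 = 3864 / 2 = 1932
Full cycle length = 1932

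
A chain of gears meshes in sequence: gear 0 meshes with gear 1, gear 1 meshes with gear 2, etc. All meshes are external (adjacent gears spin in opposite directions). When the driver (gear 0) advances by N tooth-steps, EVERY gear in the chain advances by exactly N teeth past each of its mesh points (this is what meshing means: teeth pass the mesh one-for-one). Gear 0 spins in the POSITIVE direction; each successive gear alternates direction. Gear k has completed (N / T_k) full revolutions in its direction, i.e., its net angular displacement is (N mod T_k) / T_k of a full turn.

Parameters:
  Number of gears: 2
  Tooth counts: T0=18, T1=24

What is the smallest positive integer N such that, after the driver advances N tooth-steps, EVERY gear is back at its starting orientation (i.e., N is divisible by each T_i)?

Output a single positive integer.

Answer: 72

Derivation:
Gear k returns to start when N is a multiple of T_k.
All gears at start simultaneously when N is a common multiple of [18, 24]; the smallest such N is lcm(18, 24).
Start: lcm = T0 = 18
Fold in T1=24: gcd(18, 24) = 6; lcm(18, 24) = 18 * 24 / 6 = 432 / 6 = 72
Full cycle length = 72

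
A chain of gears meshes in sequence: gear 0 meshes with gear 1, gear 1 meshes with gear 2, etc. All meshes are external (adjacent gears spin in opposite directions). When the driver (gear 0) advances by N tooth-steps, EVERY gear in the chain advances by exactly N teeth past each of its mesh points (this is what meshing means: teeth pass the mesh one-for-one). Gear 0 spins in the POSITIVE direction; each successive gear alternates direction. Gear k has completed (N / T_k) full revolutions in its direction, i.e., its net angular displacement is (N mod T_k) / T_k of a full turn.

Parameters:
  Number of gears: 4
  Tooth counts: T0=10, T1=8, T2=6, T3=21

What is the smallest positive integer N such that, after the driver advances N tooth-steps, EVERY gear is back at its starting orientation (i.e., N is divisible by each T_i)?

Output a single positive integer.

Answer: 840

Derivation:
Gear k returns to start when N is a multiple of T_k.
All gears at start simultaneously when N is a common multiple of [10, 8, 6, 21]; the smallest such N is lcm(10, 8, 6, 21).
Start: lcm = T0 = 10
Fold in T1=8: gcd(10, 8) = 2; lcm(10, 8) = 10 * 8 / 2 = 80 / 2 = 40
Fold in T2=6: gcd(40, 6) = 2; lcm(40, 6) = 40 * 6 / 2 = 240 / 2 = 120
Fold in T3=21: gcd(120, 21) = 3; lcm(120, 21) = 120 * 21 / 3 = 2520 / 3 = 840
Full cycle length = 840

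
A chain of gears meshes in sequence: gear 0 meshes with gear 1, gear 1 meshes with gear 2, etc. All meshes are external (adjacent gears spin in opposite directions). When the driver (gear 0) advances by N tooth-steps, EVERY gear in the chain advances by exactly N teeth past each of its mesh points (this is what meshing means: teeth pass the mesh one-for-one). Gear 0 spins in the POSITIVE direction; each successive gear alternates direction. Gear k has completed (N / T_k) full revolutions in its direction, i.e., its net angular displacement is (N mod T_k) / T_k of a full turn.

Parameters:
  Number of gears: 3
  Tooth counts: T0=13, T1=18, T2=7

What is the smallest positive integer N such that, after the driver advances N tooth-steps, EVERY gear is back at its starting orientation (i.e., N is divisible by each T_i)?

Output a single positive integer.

Gear k returns to start when N is a multiple of T_k.
All gears at start simultaneously when N is a common multiple of [13, 18, 7]; the smallest such N is lcm(13, 18, 7).
Start: lcm = T0 = 13
Fold in T1=18: gcd(13, 18) = 1; lcm(13, 18) = 13 * 18 / 1 = 234 / 1 = 234
Fold in T2=7: gcd(234, 7) = 1; lcm(234, 7) = 234 * 7 / 1 = 1638 / 1 = 1638
Full cycle length = 1638

Answer: 1638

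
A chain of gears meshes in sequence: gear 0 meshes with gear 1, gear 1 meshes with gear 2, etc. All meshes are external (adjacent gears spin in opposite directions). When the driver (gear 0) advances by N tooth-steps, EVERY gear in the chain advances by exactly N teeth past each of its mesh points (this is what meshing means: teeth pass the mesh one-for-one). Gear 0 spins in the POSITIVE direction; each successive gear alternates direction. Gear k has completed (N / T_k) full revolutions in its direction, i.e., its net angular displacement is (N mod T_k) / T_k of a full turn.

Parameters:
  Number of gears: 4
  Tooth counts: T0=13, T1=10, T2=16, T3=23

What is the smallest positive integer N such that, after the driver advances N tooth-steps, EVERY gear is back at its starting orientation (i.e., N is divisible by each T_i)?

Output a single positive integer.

Answer: 23920

Derivation:
Gear k returns to start when N is a multiple of T_k.
All gears at start simultaneously when N is a common multiple of [13, 10, 16, 23]; the smallest such N is lcm(13, 10, 16, 23).
Start: lcm = T0 = 13
Fold in T1=10: gcd(13, 10) = 1; lcm(13, 10) = 13 * 10 / 1 = 130 / 1 = 130
Fold in T2=16: gcd(130, 16) = 2; lcm(130, 16) = 130 * 16 / 2 = 2080 / 2 = 1040
Fold in T3=23: gcd(1040, 23) = 1; lcm(1040, 23) = 1040 * 23 / 1 = 23920 / 1 = 23920
Full cycle length = 23920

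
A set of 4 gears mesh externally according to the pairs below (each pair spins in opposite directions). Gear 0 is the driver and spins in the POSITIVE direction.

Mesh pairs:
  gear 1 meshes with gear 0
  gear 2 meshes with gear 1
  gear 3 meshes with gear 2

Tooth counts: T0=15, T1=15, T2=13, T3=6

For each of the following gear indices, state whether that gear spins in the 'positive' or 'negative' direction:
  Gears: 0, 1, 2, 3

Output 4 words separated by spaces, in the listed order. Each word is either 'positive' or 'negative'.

Gear 0 (driver): positive (depth 0)
  gear 1: meshes with gear 0 -> depth 1 -> negative (opposite of gear 0)
  gear 2: meshes with gear 1 -> depth 2 -> positive (opposite of gear 1)
  gear 3: meshes with gear 2 -> depth 3 -> negative (opposite of gear 2)
Queried indices 0, 1, 2, 3 -> positive, negative, positive, negative

Answer: positive negative positive negative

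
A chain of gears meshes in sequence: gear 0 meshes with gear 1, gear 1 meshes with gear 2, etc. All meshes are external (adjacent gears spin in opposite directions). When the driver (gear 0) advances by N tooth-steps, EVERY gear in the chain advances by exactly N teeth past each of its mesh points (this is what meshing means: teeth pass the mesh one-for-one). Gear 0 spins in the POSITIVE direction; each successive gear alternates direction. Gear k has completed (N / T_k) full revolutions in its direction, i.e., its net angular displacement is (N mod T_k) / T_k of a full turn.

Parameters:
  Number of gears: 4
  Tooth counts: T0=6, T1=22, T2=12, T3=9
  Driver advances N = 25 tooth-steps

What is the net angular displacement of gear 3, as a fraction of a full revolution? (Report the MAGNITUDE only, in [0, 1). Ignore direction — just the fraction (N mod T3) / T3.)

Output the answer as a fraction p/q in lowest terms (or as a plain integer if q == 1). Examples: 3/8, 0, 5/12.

Answer: 7/9

Derivation:
Chain of 4 gears, tooth counts: [6, 22, 12, 9]
  gear 0: T0=6, direction=positive, advance = 25 mod 6 = 1 teeth = 1/6 turn
  gear 1: T1=22, direction=negative, advance = 25 mod 22 = 3 teeth = 3/22 turn
  gear 2: T2=12, direction=positive, advance = 25 mod 12 = 1 teeth = 1/12 turn
  gear 3: T3=9, direction=negative, advance = 25 mod 9 = 7 teeth = 7/9 turn
Gear 3: 25 mod 9 = 7
Fraction = 7 / 9 = 7/9 (gcd(7,9)=1) = 7/9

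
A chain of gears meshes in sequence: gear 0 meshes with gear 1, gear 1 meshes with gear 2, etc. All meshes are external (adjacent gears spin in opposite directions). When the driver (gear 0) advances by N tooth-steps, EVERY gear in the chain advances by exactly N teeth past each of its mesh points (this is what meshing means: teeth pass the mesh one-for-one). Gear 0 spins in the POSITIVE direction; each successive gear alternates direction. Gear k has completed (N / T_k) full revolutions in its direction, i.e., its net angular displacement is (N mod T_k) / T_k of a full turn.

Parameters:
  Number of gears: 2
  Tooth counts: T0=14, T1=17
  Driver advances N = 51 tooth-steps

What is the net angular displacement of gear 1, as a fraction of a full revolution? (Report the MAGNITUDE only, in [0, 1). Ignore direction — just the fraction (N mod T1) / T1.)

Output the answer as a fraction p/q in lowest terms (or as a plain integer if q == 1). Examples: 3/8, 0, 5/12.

Answer: 0

Derivation:
Chain of 2 gears, tooth counts: [14, 17]
  gear 0: T0=14, direction=positive, advance = 51 mod 14 = 9 teeth = 9/14 turn
  gear 1: T1=17, direction=negative, advance = 51 mod 17 = 0 teeth = 0/17 turn
Gear 1: 51 mod 17 = 0
Fraction = 0 / 17 = 0/1 (gcd(0,17)=17) = 0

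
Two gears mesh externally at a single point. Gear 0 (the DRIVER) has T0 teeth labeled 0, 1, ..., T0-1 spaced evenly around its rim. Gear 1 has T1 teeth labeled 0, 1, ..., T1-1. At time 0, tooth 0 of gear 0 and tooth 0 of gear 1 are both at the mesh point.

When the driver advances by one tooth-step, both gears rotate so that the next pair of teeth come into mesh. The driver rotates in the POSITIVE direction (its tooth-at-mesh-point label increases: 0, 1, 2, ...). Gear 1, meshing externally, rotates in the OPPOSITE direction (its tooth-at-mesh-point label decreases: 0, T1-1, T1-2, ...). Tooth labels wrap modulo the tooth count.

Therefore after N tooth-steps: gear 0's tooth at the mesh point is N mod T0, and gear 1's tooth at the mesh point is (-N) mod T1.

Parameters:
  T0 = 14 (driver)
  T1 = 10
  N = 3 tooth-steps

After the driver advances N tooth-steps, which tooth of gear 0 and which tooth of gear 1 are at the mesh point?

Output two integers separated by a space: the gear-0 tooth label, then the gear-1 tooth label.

Gear 0 (driver, T0=14): tooth at mesh = N mod T0
  3 = 0 * 14 + 3, so 3 mod 14 = 3
  gear 0 tooth = 3
Gear 1 (driven, T1=10): tooth at mesh = (-N) mod T1
  3 = 0 * 10 + 3, so 3 mod 10 = 3
  (-3) mod 10 = (-3) mod 10 = 10 - 3 = 7
Mesh after 3 steps: gear-0 tooth 3 meets gear-1 tooth 7

Answer: 3 7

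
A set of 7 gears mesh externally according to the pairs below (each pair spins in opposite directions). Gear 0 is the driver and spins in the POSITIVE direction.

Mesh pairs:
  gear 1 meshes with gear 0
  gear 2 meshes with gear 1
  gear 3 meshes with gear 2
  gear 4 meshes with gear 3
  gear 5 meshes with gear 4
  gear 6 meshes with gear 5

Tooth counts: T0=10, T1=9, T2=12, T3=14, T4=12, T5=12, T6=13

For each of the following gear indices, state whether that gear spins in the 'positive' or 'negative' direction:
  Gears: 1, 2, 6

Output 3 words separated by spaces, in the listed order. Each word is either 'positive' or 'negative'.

Answer: negative positive positive

Derivation:
Gear 0 (driver): positive (depth 0)
  gear 1: meshes with gear 0 -> depth 1 -> negative (opposite of gear 0)
  gear 2: meshes with gear 1 -> depth 2 -> positive (opposite of gear 1)
  gear 3: meshes with gear 2 -> depth 3 -> negative (opposite of gear 2)
  gear 4: meshes with gear 3 -> depth 4 -> positive (opposite of gear 3)
  gear 5: meshes with gear 4 -> depth 5 -> negative (opposite of gear 4)
  gear 6: meshes with gear 5 -> depth 6 -> positive (opposite of gear 5)
Queried indices 1, 2, 6 -> negative, positive, positive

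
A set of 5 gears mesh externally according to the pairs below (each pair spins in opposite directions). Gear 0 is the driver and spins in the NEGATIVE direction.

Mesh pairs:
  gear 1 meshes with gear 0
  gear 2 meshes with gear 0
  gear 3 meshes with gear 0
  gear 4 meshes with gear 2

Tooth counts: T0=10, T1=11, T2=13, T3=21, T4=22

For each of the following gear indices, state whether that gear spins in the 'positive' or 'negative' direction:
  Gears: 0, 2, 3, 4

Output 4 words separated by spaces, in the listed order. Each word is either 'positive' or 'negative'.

Answer: negative positive positive negative

Derivation:
Gear 0 (driver): negative (depth 0)
  gear 1: meshes with gear 0 -> depth 1 -> positive (opposite of gear 0)
  gear 2: meshes with gear 0 -> depth 1 -> positive (opposite of gear 0)
  gear 3: meshes with gear 0 -> depth 1 -> positive (opposite of gear 0)
  gear 4: meshes with gear 2 -> depth 2 -> negative (opposite of gear 2)
Queried indices 0, 2, 3, 4 -> negative, positive, positive, negative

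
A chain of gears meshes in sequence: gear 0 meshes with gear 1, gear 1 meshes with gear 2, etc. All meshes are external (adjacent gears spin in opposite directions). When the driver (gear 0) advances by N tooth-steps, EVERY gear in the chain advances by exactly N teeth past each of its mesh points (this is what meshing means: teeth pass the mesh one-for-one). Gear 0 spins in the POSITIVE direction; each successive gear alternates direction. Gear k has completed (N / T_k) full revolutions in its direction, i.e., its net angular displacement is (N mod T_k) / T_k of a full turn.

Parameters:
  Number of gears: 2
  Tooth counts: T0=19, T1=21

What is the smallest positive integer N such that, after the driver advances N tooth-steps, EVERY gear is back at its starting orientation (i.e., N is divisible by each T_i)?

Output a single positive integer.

Answer: 399

Derivation:
Gear k returns to start when N is a multiple of T_k.
All gears at start simultaneously when N is a common multiple of [19, 21]; the smallest such N is lcm(19, 21).
Start: lcm = T0 = 19
Fold in T1=21: gcd(19, 21) = 1; lcm(19, 21) = 19 * 21 / 1 = 399 / 1 = 399
Full cycle length = 399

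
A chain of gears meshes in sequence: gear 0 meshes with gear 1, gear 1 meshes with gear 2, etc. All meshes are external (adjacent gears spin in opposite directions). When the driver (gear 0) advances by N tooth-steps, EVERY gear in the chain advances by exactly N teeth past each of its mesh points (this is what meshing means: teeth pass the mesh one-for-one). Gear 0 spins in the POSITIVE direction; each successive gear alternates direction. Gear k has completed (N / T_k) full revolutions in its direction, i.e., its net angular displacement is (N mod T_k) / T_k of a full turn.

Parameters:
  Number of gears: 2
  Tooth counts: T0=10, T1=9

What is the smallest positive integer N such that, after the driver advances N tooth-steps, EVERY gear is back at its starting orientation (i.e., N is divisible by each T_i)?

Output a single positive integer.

Gear k returns to start when N is a multiple of T_k.
All gears at start simultaneously when N is a common multiple of [10, 9]; the smallest such N is lcm(10, 9).
Start: lcm = T0 = 10
Fold in T1=9: gcd(10, 9) = 1; lcm(10, 9) = 10 * 9 / 1 = 90 / 1 = 90
Full cycle length = 90

Answer: 90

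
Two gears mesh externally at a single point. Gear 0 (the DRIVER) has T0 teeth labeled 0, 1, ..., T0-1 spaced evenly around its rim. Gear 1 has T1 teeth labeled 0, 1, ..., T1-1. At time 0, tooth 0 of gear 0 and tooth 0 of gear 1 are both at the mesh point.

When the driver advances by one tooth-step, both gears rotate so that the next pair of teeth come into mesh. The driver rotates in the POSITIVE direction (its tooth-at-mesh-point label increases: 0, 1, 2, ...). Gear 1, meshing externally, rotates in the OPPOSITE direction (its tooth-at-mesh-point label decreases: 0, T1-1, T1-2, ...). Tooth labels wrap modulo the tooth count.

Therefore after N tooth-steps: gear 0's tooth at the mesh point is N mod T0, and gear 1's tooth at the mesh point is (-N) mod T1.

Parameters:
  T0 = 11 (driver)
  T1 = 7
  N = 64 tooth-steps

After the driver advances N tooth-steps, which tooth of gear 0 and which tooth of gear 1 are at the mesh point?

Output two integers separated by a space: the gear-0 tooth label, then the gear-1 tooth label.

Gear 0 (driver, T0=11): tooth at mesh = N mod T0
  64 = 5 * 11 + 9, so 64 mod 11 = 9
  gear 0 tooth = 9
Gear 1 (driven, T1=7): tooth at mesh = (-N) mod T1
  64 = 9 * 7 + 1, so 64 mod 7 = 1
  (-64) mod 7 = (-1) mod 7 = 7 - 1 = 6
Mesh after 64 steps: gear-0 tooth 9 meets gear-1 tooth 6

Answer: 9 6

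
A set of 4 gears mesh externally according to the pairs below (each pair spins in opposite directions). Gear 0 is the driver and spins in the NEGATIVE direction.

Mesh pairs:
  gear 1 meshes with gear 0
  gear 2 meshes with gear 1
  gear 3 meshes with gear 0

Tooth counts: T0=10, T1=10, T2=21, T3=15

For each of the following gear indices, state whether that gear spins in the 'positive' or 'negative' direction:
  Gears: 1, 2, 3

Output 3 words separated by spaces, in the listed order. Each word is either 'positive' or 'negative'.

Gear 0 (driver): negative (depth 0)
  gear 1: meshes with gear 0 -> depth 1 -> positive (opposite of gear 0)
  gear 2: meshes with gear 1 -> depth 2 -> negative (opposite of gear 1)
  gear 3: meshes with gear 0 -> depth 1 -> positive (opposite of gear 0)
Queried indices 1, 2, 3 -> positive, negative, positive

Answer: positive negative positive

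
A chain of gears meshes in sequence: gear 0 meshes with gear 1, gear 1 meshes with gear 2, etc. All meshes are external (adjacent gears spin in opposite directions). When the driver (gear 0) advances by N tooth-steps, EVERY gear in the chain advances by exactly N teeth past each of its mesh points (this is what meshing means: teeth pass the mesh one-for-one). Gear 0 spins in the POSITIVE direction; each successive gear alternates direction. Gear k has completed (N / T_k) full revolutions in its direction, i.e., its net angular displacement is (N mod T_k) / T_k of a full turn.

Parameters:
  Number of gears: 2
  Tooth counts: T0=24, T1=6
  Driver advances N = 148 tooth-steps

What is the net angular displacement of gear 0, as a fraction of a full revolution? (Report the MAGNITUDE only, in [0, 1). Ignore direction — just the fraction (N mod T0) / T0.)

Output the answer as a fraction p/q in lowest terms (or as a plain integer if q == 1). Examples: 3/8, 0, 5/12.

Answer: 1/6

Derivation:
Chain of 2 gears, tooth counts: [24, 6]
  gear 0: T0=24, direction=positive, advance = 148 mod 24 = 4 teeth = 4/24 turn
  gear 1: T1=6, direction=negative, advance = 148 mod 6 = 4 teeth = 4/6 turn
Gear 0: 148 mod 24 = 4
Fraction = 4 / 24 = 1/6 (gcd(4,24)=4) = 1/6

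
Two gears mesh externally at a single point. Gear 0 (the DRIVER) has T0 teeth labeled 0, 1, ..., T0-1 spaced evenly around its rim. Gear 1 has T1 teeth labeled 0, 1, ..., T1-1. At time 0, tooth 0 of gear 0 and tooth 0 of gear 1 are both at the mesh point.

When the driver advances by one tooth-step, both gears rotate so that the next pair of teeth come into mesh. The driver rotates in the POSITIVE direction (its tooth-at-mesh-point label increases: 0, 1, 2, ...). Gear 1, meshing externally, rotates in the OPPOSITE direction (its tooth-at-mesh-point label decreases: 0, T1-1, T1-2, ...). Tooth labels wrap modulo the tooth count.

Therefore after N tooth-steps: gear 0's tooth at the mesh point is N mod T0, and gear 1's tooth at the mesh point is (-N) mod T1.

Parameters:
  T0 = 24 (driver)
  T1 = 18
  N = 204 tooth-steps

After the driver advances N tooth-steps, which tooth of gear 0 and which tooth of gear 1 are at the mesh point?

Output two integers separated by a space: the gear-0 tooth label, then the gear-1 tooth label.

Answer: 12 12

Derivation:
Gear 0 (driver, T0=24): tooth at mesh = N mod T0
  204 = 8 * 24 + 12, so 204 mod 24 = 12
  gear 0 tooth = 12
Gear 1 (driven, T1=18): tooth at mesh = (-N) mod T1
  204 = 11 * 18 + 6, so 204 mod 18 = 6
  (-204) mod 18 = (-6) mod 18 = 18 - 6 = 12
Mesh after 204 steps: gear-0 tooth 12 meets gear-1 tooth 12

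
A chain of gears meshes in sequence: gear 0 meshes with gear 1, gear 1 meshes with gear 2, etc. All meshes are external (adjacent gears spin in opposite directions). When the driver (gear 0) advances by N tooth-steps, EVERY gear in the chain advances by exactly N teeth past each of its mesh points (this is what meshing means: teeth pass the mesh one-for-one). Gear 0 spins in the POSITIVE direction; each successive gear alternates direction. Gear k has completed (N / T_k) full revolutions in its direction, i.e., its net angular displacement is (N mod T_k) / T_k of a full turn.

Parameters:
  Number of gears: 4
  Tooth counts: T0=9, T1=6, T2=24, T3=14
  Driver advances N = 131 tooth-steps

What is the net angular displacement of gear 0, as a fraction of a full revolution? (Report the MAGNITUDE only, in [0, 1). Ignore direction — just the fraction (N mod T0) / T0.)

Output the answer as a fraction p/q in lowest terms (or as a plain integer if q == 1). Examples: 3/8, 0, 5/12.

Chain of 4 gears, tooth counts: [9, 6, 24, 14]
  gear 0: T0=9, direction=positive, advance = 131 mod 9 = 5 teeth = 5/9 turn
  gear 1: T1=6, direction=negative, advance = 131 mod 6 = 5 teeth = 5/6 turn
  gear 2: T2=24, direction=positive, advance = 131 mod 24 = 11 teeth = 11/24 turn
  gear 3: T3=14, direction=negative, advance = 131 mod 14 = 5 teeth = 5/14 turn
Gear 0: 131 mod 9 = 5
Fraction = 5 / 9 = 5/9 (gcd(5,9)=1) = 5/9

Answer: 5/9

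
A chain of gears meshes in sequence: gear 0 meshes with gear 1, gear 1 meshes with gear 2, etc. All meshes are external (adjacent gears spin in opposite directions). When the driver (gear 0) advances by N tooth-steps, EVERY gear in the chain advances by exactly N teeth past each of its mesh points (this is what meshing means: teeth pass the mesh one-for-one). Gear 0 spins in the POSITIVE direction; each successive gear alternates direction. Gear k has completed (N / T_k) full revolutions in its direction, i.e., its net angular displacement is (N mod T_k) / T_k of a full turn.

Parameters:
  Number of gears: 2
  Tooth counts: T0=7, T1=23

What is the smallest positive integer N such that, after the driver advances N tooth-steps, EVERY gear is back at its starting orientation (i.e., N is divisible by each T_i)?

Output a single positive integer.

Gear k returns to start when N is a multiple of T_k.
All gears at start simultaneously when N is a common multiple of [7, 23]; the smallest such N is lcm(7, 23).
Start: lcm = T0 = 7
Fold in T1=23: gcd(7, 23) = 1; lcm(7, 23) = 7 * 23 / 1 = 161 / 1 = 161
Full cycle length = 161

Answer: 161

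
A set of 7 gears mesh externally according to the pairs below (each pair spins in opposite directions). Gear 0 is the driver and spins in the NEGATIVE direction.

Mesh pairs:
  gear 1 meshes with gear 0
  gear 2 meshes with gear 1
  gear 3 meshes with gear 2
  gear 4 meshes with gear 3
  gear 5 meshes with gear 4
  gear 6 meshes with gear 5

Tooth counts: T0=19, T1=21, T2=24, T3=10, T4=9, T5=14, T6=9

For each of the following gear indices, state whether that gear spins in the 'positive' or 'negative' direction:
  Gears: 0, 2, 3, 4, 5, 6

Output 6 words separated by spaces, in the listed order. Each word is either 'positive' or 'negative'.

Gear 0 (driver): negative (depth 0)
  gear 1: meshes with gear 0 -> depth 1 -> positive (opposite of gear 0)
  gear 2: meshes with gear 1 -> depth 2 -> negative (opposite of gear 1)
  gear 3: meshes with gear 2 -> depth 3 -> positive (opposite of gear 2)
  gear 4: meshes with gear 3 -> depth 4 -> negative (opposite of gear 3)
  gear 5: meshes with gear 4 -> depth 5 -> positive (opposite of gear 4)
  gear 6: meshes with gear 5 -> depth 6 -> negative (opposite of gear 5)
Queried indices 0, 2, 3, 4, 5, 6 -> negative, negative, positive, negative, positive, negative

Answer: negative negative positive negative positive negative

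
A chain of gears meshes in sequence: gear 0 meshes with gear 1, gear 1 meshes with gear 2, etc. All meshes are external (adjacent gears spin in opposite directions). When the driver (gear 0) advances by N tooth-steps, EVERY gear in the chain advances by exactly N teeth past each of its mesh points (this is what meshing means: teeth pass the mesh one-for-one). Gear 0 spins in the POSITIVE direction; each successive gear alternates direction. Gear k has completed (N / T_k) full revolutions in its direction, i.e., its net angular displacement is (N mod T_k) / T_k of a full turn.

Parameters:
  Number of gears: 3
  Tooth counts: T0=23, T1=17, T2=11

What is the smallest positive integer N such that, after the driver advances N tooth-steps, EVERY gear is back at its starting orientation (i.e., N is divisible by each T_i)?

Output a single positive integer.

Gear k returns to start when N is a multiple of T_k.
All gears at start simultaneously when N is a common multiple of [23, 17, 11]; the smallest such N is lcm(23, 17, 11).
Start: lcm = T0 = 23
Fold in T1=17: gcd(23, 17) = 1; lcm(23, 17) = 23 * 17 / 1 = 391 / 1 = 391
Fold in T2=11: gcd(391, 11) = 1; lcm(391, 11) = 391 * 11 / 1 = 4301 / 1 = 4301
Full cycle length = 4301

Answer: 4301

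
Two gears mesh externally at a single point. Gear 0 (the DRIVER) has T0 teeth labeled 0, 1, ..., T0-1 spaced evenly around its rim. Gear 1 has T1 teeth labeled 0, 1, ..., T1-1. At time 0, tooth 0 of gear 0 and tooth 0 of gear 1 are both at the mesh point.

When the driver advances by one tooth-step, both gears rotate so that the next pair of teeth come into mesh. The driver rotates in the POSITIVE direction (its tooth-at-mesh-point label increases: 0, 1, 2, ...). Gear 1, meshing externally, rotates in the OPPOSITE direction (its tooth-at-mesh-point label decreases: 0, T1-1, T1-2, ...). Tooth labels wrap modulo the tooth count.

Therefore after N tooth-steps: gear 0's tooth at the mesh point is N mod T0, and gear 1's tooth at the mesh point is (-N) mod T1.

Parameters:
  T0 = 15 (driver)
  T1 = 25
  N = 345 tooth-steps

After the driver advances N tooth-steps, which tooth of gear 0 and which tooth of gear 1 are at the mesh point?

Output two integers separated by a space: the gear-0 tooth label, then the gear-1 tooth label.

Answer: 0 5

Derivation:
Gear 0 (driver, T0=15): tooth at mesh = N mod T0
  345 = 23 * 15 + 0, so 345 mod 15 = 0
  gear 0 tooth = 0
Gear 1 (driven, T1=25): tooth at mesh = (-N) mod T1
  345 = 13 * 25 + 20, so 345 mod 25 = 20
  (-345) mod 25 = (-20) mod 25 = 25 - 20 = 5
Mesh after 345 steps: gear-0 tooth 0 meets gear-1 tooth 5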